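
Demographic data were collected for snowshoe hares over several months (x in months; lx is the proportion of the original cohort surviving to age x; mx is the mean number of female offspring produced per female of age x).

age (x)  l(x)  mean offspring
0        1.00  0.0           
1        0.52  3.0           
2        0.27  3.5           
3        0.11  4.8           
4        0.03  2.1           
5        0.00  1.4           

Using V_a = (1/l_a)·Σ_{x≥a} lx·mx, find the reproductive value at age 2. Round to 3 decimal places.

5.689

lx·mx for x ≥ 2: 0.945, 0.528, 0.063, 0 → sum = 1.536
V_2 = 1.536 / l_2 = 1.536 / 0.27 = 5.688889… → 5.689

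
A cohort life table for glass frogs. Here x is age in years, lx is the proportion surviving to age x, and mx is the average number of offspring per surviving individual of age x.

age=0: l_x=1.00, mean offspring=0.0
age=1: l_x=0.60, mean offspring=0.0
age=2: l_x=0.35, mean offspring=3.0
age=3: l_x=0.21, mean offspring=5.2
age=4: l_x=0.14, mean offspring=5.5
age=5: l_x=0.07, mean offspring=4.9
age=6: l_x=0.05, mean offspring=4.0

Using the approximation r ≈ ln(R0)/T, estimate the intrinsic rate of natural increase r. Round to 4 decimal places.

0.3767

R0 = Σ lx·mx = 0 + 0 + 1.05 + 1.092 + 0.77 + 0.343 + 0.2 = 3.455
Σ x·lx·mx = 11.371; T = 11.371/3.455 = 3.29117…
r ≈ ln(R0)/T = ln(3.455)/3.29117… = 0.376712… → 0.3767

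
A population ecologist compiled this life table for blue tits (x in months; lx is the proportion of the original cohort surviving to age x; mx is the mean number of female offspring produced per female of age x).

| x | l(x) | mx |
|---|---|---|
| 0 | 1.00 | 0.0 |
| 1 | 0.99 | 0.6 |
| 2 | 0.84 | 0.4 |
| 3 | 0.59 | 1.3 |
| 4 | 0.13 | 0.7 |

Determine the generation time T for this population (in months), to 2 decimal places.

lx·mx: 0, 0.594, 0.336, 0.767, 0.091 → R0 = 1.788
x·lx·mx: 0, 0.594, 0.672, 2.301, 0.364 → Σ = 3.931
T = 3.931 / 1.788 = 2.198546… → 2.20

2.20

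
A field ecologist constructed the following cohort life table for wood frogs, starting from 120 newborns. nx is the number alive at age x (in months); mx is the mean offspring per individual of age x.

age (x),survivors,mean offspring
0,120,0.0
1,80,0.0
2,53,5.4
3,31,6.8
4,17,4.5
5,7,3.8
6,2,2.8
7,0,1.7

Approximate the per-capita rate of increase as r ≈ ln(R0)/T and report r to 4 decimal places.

0.5846

lx = nx/n0 = nx/120: 1, 0.66667…, 0.44167…, 0.25833…, 0.14167…, 0.05833…, 0.01667…, 0
R0 = Σ lx·mx = 0 + 0 + 2.385… + 1.75667… + 0.6375… + 0.22167… + 0.04667… + 0 = 5.0475…
Σ x·lx·mx = 13.978333…; T = 13.978333…/5.0475… = 2.76936…
r ≈ ln(R0)/T = ln(5.0475…)/2.76936… = 0.584573… → 0.5846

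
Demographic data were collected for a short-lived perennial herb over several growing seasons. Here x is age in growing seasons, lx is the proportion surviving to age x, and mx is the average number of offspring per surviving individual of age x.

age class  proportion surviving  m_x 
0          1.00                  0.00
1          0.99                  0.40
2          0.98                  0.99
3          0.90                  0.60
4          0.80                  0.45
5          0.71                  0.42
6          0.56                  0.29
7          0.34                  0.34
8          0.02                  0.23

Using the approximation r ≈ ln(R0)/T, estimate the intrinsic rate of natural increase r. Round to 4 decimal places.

R0 = Σ lx·mx = 0 + 0.396 + 0.9702 + 0.54 + 0.36 + 0.2982 + 0.1624 + 0.1156 + 0.0046 = 2.847
Σ x·lx·mx = 8.7078; T = 8.7078/2.847 = 3.05859…
r ≈ ln(R0)/T = ln(2.847)/3.05859… = 0.342075… → 0.3421

0.3421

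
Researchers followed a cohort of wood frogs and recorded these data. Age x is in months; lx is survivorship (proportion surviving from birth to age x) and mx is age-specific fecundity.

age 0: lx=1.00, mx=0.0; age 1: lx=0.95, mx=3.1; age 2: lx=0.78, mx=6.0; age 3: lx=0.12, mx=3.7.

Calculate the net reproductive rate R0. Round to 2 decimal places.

8.07

lx·mx by age: 0, 2.945, 4.68, 0.444
R0 = Σ lx·mx = 8.069 → 8.07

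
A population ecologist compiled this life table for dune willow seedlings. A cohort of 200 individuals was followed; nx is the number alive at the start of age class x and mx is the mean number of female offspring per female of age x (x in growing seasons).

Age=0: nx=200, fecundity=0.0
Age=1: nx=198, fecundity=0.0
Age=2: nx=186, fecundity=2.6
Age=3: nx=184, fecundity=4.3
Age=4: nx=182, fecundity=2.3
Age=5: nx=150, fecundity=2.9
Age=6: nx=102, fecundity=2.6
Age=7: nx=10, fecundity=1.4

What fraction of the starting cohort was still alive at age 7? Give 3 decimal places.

l_7 = n_7/n_0 = 10/200 = 0.05 → 0.050

0.050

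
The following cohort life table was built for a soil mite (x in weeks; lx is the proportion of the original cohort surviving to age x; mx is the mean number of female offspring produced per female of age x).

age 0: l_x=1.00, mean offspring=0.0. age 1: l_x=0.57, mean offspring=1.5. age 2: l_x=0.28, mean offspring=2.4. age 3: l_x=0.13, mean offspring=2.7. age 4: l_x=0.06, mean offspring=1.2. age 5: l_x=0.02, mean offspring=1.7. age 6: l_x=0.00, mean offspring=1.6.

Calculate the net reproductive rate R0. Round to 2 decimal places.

lx·mx by age: 0, 0.855, 0.672, 0.351, 0.072, 0.034, 0
R0 = Σ lx·mx = 1.984 → 1.98

1.98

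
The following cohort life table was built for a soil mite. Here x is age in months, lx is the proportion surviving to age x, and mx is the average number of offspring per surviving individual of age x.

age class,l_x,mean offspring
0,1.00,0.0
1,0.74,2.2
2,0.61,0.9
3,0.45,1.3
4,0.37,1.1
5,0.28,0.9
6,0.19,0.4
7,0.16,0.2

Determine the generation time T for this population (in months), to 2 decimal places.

lx·mx: 0, 1.628, 0.549, 0.585, 0.407, 0.252, 0.076, 0.032 → R0 = 3.529
x·lx·mx: 0, 1.628, 1.098, 1.755, 1.628, 1.26, 0.456, 0.224 → Σ = 8.049
T = 8.049 / 3.529 = 2.280816… → 2.28

2.28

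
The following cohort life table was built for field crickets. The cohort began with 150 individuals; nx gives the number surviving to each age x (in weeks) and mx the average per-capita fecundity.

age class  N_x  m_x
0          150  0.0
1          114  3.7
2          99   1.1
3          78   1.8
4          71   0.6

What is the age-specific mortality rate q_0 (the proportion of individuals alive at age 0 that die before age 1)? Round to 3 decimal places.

lx = nx/n0 = nx/150: 1, 0.76, 0.66, 0.52, 0.47333…
q_0 = (l_0 − l_1) / l_0 = (1 − 0.76) / 1
     = 0.24 / 1 = 0.24 → 0.240

0.240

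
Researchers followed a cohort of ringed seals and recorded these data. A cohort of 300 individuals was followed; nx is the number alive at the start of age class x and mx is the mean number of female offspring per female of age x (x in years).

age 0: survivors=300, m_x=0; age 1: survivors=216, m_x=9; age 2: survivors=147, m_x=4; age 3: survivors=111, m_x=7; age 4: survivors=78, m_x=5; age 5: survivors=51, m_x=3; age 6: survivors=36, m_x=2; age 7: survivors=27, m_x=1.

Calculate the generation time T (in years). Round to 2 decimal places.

2.13

lx = nx/n0 = nx/300: 1, 0.72, 0.49, 0.37, 0.26, 0.17, 0.12, 0.09
lx·mx: 0, 6.48, 1.96, 2.59, 1.3, 0.51, 0.24, 0.09 → R0 = 13.17
x·lx·mx: 0, 6.48, 3.92, 7.77, 5.2, 2.55, 1.44, 0.63 → Σ = 27.99
T = 27.99 / 13.17 = 2.125285… → 2.13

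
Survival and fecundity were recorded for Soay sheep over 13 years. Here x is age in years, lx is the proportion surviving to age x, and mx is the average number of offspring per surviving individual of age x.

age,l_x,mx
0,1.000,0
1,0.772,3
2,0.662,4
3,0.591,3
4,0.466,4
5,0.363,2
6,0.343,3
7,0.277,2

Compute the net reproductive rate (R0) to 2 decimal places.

10.91

lx·mx by age: 0, 2.316, 2.648, 1.773, 1.864, 0.726, 1.029, 0.554
R0 = Σ lx·mx = 10.91 → 10.91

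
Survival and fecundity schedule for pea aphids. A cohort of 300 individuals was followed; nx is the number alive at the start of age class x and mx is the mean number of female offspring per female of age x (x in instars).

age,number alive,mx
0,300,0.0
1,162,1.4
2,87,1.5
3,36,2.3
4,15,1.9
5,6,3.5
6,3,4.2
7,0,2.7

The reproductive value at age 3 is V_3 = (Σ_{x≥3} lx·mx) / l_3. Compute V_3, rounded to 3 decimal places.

lx = nx/n0 = nx/300: 1, 0.54, 0.29, 0.12, 0.05, 0.02, 0.01, 0
lx·mx for x ≥ 3: 0.276, 0.095, 0.07, 0.042, 0 → sum = 0.483
V_3 = 0.483 / l_3 = 0.483 / 0.12 = 4.025 → 4.025

4.025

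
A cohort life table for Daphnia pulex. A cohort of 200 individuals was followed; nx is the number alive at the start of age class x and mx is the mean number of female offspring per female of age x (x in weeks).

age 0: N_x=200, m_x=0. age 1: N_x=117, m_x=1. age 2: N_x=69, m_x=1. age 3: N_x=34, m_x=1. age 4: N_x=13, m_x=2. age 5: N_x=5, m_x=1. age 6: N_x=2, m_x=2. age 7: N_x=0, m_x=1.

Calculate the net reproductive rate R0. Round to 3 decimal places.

1.275

lx = nx/n0 = nx/200: 1, 0.585, 0.345, 0.17, 0.065, 0.025, 0.01, 0
lx·mx by age: 0, 0.585, 0.345, 0.17, 0.13, 0.025, 0.02, 0
R0 = Σ lx·mx = 1.275 → 1.275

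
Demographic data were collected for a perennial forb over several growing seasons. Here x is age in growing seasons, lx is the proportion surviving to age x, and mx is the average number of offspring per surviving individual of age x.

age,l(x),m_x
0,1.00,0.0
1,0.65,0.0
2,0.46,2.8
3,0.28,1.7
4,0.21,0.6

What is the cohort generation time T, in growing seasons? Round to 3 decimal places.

2.385

lx·mx: 0, 0, 1.288, 0.476, 0.126 → R0 = 1.89
x·lx·mx: 0, 0, 2.576, 1.428, 0.504 → Σ = 4.508
T = 4.508 / 1.89 = 2.385185… → 2.385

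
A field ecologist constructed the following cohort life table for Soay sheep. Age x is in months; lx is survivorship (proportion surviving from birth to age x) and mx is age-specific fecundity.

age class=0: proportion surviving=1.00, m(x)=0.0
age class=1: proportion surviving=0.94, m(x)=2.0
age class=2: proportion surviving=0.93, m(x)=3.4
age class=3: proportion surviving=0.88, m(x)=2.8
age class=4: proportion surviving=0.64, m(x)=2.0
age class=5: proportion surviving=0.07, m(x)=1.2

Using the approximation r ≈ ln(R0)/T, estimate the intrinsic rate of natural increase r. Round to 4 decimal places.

0.9160

R0 = Σ lx·mx = 0 + 1.88 + 3.162 + 2.464 + 1.28 + 0.084 = 8.87
Σ x·lx·mx = 21.136; T = 21.136/8.87 = 2.38286…
r ≈ ln(R0)/T = ln(8.87)/2.38286… = 0.915988… → 0.9160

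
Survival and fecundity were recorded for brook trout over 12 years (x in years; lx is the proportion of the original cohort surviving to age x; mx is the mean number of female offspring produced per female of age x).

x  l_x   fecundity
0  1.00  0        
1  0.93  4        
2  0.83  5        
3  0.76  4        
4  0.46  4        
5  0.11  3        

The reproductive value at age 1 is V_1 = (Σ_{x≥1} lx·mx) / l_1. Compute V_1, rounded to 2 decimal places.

14.06

lx·mx for x ≥ 1: 3.72, 4.15, 3.04, 1.84, 0.33 → sum = 13.08
V_1 = 13.08 / l_1 = 13.08 / 0.93 = 14.064516… → 14.06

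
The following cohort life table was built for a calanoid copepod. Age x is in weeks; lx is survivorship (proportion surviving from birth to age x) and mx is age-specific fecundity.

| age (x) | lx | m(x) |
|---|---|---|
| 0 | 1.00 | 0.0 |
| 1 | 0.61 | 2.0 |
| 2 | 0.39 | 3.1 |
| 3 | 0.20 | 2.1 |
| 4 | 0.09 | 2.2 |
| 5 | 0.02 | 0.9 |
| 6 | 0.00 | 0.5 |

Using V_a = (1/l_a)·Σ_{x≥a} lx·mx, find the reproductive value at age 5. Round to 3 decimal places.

lx·mx for x ≥ 5: 0.018, 0 → sum = 0.018
V_5 = 0.018 / l_5 = 0.018 / 0.02 = 0.9 → 0.900

0.900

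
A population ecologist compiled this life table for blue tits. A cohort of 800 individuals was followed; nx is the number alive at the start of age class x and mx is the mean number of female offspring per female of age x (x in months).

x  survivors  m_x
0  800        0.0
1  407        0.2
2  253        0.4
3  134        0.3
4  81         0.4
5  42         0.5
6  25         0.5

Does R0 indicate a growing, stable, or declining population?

declining

lx = nx/n0 = nx/800: 1, 0.50875, 0.31625, 0.1675, 0.10125, 0.0525, 0.03125
R0 = Σ lx·mx = 0 + 0.10175 + 0.1265 + 0.05025 + 0.0405 + 0.02625 + 0.015625 = 0.360875
R0 < 1, so the population is declining.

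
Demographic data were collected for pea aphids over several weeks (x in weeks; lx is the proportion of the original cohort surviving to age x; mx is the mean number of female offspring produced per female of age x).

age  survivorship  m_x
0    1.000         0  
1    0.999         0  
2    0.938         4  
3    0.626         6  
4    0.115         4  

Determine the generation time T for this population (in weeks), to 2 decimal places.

lx·mx: 0, 0, 3.752, 3.756, 0.46 → R0 = 7.968
x·lx·mx: 0, 0, 7.504, 11.268, 1.84 → Σ = 20.612
T = 20.612 / 7.968 = 2.586847… → 2.59

2.59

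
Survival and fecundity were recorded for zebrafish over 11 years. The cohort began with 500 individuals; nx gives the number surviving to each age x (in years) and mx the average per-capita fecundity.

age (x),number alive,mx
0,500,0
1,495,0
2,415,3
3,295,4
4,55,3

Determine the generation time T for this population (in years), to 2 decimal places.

lx = nx/n0 = nx/500: 1, 0.99, 0.83, 0.59, 0.11
lx·mx: 0, 0, 2.49, 2.36, 0.33 → R0 = 5.18
x·lx·mx: 0, 0, 4.98, 7.08, 1.32 → Σ = 13.38
T = 13.38 / 5.18 = 2.583012… → 2.58

2.58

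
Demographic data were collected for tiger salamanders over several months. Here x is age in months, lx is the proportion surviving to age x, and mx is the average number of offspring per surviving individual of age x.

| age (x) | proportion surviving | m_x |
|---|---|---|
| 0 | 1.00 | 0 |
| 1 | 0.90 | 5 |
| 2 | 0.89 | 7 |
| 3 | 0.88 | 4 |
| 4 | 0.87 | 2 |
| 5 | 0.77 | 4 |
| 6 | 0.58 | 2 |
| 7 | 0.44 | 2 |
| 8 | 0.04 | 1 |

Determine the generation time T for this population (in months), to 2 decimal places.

lx·mx: 0, 4.5, 6.23, 3.52, 1.74, 3.08, 1.16, 0.88, 0.04 → R0 = 21.15
x·lx·mx: 0, 4.5, 12.46, 10.56, 6.96, 15.4, 6.96, 6.16, 0.32 → Σ = 63.32
T = 63.32 / 21.15 = 2.993853… → 2.99

2.99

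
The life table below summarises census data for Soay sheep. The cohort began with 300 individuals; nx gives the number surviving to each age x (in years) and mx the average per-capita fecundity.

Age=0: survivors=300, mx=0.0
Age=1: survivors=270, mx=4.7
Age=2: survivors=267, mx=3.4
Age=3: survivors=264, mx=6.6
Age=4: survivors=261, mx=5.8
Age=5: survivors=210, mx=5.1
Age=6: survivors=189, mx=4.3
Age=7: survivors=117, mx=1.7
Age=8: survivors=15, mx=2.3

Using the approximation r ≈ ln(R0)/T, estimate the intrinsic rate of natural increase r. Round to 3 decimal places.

0.927

lx = nx/n0 = nx/300: 1, 0.9, 0.89, 0.88, 0.87, 0.7, 0.63, 0.39, 0.05
R0 = Σ lx·mx = 0 + 4.23 + 3.026 + 5.808 + 5.046 + 3.57 + 2.709 + 0.663 + 0.115 = 25.167
Σ x·lx·mx = 87.555; T = 87.555/25.167 = 3.47896…
r ≈ ln(R0)/T = ln(25.167)/3.47896… = 0.92715… → 0.927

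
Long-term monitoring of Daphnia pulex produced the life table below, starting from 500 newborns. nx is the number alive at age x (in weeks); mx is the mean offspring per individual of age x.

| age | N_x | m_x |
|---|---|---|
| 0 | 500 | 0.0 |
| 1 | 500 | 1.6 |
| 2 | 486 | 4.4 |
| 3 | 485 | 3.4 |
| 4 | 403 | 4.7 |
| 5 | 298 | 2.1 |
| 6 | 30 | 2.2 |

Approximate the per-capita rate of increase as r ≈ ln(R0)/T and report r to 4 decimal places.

lx = nx/n0 = nx/500: 1, 1, 0.972, 0.97, 0.806, 0.596, 0.06
R0 = Σ lx·mx = 0 + 1.6 + 4.2768 + 3.298 + 3.7882 + 1.2516 + 0.132 = 14.3466
Σ x·lx·mx = 42.2504; T = 42.2504/14.3466 = 2.94498…
r ≈ ln(R0)/T = ln(14.3466)/2.94498… = 0.904426… → 0.9044

0.9044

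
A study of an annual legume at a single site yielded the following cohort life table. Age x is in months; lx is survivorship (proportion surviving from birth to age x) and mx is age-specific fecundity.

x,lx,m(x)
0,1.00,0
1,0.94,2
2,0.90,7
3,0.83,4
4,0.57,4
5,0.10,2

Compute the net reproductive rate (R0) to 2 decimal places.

lx·mx by age: 0, 1.88, 6.3, 3.32, 2.28, 0.2
R0 = Σ lx·mx = 13.98 → 13.98

13.98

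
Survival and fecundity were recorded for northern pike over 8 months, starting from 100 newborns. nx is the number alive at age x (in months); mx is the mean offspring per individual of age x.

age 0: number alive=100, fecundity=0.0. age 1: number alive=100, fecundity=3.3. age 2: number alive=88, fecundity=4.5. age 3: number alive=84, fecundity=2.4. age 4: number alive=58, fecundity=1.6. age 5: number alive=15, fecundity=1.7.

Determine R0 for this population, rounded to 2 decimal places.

lx = nx/n0 = nx/100: 1, 1, 0.88, 0.84, 0.58, 0.15
lx·mx by age: 0, 3.3, 3.96, 2.016, 0.928, 0.255
R0 = Σ lx·mx = 10.459 → 10.46

10.46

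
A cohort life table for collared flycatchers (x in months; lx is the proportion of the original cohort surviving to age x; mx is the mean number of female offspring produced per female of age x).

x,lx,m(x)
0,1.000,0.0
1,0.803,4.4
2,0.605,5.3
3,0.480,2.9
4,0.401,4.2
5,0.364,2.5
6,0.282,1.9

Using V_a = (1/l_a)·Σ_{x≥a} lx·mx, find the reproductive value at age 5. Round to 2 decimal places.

lx·mx for x ≥ 5: 0.91, 0.5358 → sum = 1.4458
V_5 = 1.4458 / l_5 = 1.4458 / 0.364 = 3.971978… → 3.97

3.97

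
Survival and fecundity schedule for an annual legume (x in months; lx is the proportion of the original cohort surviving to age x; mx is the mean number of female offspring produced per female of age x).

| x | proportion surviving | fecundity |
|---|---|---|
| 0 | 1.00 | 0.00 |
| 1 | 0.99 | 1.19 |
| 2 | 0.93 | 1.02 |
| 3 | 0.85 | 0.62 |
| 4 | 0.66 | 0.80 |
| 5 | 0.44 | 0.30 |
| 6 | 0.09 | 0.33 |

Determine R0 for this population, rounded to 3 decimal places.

3.343

lx·mx by age: 0, 1.1781, 0.9486, 0.527, 0.528, 0.132, 0.0297
R0 = Σ lx·mx = 3.3434 → 3.343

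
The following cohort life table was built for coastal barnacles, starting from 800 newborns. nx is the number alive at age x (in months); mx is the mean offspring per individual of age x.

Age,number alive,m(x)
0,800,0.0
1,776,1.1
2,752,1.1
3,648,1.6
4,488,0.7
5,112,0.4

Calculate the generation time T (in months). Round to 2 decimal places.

2.32

lx = nx/n0 = nx/800: 1, 0.97, 0.94, 0.81, 0.61, 0.14
lx·mx: 0, 1.067, 1.034, 1.296, 0.427, 0.056 → R0 = 3.88
x·lx·mx: 0, 1.067, 2.068, 3.888, 1.708, 0.28 → Σ = 9.011
T = 9.011 / 3.88 = 2.322423… → 2.32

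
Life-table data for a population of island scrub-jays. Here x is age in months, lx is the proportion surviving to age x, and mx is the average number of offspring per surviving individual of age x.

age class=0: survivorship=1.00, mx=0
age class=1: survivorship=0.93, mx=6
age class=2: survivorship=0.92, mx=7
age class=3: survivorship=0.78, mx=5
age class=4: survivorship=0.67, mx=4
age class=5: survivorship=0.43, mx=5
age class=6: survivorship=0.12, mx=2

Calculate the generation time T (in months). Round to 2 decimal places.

2.53

lx·mx: 0, 5.58, 6.44, 3.9, 2.68, 2.15, 0.24 → R0 = 20.99
x·lx·mx: 0, 5.58, 12.88, 11.7, 10.72, 10.75, 1.44 → Σ = 53.07
T = 53.07 / 20.99 = 2.528347… → 2.53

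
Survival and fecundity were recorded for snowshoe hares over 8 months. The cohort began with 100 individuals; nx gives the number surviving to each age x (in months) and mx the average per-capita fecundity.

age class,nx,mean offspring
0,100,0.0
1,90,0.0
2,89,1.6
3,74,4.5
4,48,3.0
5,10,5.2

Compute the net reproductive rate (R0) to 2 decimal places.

6.71

lx = nx/n0 = nx/100: 1, 0.9, 0.89, 0.74, 0.48, 0.1
lx·mx by age: 0, 0, 1.424, 3.33, 1.44, 0.52
R0 = Σ lx·mx = 6.714 → 6.71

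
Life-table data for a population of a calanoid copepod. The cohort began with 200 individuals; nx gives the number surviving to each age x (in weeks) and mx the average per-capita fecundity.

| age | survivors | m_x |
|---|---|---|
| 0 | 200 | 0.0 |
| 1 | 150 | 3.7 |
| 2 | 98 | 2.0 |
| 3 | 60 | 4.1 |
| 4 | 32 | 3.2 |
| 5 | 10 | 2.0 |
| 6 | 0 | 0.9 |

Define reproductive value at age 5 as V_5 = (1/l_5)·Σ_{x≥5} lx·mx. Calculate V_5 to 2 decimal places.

2.00

lx = nx/n0 = nx/200: 1, 0.75, 0.49, 0.3, 0.16, 0.05, 0
lx·mx for x ≥ 5: 0.1, 0 → sum = 0.1
V_5 = 0.1 / l_5 = 0.1 / 0.05 = 2 → 2.00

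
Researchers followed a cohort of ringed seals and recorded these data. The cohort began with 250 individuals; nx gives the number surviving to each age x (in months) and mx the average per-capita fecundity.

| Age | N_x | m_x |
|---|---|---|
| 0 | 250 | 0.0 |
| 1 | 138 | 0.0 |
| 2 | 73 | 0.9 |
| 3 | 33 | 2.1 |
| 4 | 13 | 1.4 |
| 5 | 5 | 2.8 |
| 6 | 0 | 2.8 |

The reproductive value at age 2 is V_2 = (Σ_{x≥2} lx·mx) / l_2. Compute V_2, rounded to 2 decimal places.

lx = nx/n0 = nx/250: 1, 0.552, 0.292, 0.132, 0.052, 0.02, 0
lx·mx for x ≥ 2: 0.2628, 0.2772, 0.0728, 0.056, 0 → sum = 0.6688
V_2 = 0.6688 / l_2 = 0.6688 / 0.292 = 2.290411… → 2.29

2.29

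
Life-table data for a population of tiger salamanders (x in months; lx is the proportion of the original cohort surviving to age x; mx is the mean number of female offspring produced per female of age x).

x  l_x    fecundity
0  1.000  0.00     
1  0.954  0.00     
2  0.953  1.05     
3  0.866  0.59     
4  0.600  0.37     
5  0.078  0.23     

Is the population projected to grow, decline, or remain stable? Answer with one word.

R0 = Σ lx·mx = 0 + 0 + 1.00065 + 0.51094 + 0.222 + 0.01794 = 1.75153
R0 > 1, so the population is growing.

growing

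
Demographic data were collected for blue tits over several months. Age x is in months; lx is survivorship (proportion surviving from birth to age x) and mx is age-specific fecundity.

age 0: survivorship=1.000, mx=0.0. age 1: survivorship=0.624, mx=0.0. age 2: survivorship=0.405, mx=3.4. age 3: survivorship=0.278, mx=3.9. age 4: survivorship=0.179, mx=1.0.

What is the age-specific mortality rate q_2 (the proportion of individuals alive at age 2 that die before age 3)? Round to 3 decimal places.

0.314

q_2 = (l_2 − l_3) / l_2 = (0.405 − 0.278) / 0.405
     = 0.127 / 0.405 = 0.31358… → 0.314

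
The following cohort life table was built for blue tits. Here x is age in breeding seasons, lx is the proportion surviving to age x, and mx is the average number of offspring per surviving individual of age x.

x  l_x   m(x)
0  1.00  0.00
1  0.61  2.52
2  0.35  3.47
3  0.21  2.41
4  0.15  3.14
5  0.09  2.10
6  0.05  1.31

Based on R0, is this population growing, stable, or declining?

growing

R0 = Σ lx·mx = 0 + 1.5372 + 1.2145 + 0.5061 + 0.471 + 0.189 + 0.0655 = 3.9833
R0 > 1, so the population is growing.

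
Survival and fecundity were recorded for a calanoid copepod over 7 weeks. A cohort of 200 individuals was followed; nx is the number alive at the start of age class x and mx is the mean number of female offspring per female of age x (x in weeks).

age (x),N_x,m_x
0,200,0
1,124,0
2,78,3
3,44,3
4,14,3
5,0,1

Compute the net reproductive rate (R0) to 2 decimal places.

lx = nx/n0 = nx/200: 1, 0.62, 0.39, 0.22, 0.07, 0
lx·mx by age: 0, 0, 1.17, 0.66, 0.21, 0
R0 = Σ lx·mx = 2.04 → 2.04

2.04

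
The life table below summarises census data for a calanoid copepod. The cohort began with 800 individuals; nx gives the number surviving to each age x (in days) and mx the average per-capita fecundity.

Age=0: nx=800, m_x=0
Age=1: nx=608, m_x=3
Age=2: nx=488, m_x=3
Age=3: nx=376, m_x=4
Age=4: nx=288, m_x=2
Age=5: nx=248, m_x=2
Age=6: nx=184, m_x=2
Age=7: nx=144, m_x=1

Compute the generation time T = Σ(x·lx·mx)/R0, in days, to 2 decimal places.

2.71

lx = nx/n0 = nx/800: 1, 0.76, 0.61, 0.47, 0.36, 0.31, 0.23, 0.18
lx·mx: 0, 2.28, 1.83, 1.88, 0.72, 0.62, 0.46, 0.18 → R0 = 7.97
x·lx·mx: 0, 2.28, 3.66, 5.64, 2.88, 3.1, 2.76, 1.26 → Σ = 21.58
T = 21.58 / 7.97 = 2.707654… → 2.71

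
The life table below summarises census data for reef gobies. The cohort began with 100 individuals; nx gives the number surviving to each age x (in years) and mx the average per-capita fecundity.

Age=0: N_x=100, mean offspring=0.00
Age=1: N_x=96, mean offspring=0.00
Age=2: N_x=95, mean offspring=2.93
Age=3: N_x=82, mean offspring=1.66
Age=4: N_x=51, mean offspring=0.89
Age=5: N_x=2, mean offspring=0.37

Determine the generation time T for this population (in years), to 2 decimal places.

2.50

lx = nx/n0 = nx/100: 1, 0.96, 0.95, 0.82, 0.51, 0.02
lx·mx: 0, 0, 2.7835, 1.3612, 0.4539, 0.0074 → R0 = 4.606
x·lx·mx: 0, 0, 5.567, 4.0836, 1.8156, 0.037 → Σ = 11.5032
T = 11.5032 / 4.606 = 2.497438… → 2.50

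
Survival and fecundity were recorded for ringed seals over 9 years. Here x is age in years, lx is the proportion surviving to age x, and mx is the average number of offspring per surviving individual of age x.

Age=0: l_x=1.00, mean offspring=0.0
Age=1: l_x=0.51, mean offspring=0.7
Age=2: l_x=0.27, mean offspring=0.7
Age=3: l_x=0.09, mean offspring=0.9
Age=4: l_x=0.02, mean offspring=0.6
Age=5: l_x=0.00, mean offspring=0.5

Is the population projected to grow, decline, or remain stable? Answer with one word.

declining

R0 = Σ lx·mx = 0 + 0.357 + 0.189 + 0.081 + 0.012 + 0 = 0.639
R0 < 1, so the population is declining.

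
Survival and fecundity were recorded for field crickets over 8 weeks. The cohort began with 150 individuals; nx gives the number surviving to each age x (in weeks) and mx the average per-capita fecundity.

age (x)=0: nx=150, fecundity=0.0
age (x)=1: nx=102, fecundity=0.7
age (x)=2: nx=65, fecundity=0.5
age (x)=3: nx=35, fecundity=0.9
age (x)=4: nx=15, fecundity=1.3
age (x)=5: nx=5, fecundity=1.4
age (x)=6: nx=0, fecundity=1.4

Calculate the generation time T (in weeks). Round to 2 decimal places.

lx = nx/n0 = nx/150: 1, 0.68, 0.43333…, 0.23333…, 0.1, 0.03333…, 0
lx·mx: 0, 0.476, 0.216667…, 0.21…, 0.13, 0.046667…, 0 → R0 = 1.079333…
x·lx·mx: 0, 0.476, 0.433333…, 0.63…, 0.52, 0.233333…, 0 → Σ = 2.292667…
T = 2.292667… / 1.079333… = 2.124151… → 2.12

2.12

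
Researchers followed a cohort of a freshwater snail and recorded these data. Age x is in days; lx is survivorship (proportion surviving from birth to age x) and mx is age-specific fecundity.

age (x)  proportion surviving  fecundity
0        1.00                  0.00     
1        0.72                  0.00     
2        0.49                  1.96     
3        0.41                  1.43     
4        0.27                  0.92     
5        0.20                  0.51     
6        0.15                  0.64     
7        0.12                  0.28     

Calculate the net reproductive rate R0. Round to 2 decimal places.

lx·mx by age: 0, 0, 0.9604, 0.5863, 0.2484, 0.102, 0.096, 0.0336
R0 = Σ lx·mx = 2.0267 → 2.03

2.03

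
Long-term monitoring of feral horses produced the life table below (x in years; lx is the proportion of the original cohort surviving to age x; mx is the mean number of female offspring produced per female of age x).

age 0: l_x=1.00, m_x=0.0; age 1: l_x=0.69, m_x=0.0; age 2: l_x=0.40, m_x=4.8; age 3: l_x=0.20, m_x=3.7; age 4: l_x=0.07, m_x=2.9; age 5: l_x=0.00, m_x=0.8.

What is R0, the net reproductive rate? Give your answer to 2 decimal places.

2.86

lx·mx by age: 0, 0, 1.92, 0.74, 0.203, 0
R0 = Σ lx·mx = 2.863 → 2.86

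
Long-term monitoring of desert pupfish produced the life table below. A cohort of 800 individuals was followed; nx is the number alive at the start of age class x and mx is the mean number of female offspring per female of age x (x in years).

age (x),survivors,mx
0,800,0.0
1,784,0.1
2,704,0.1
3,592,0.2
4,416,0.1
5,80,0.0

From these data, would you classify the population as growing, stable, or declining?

lx = nx/n0 = nx/800: 1, 0.98, 0.88, 0.74, 0.52, 0.1
R0 = Σ lx·mx = 0 + 0.098 + 0.088 + 0.148 + 0.052 + 0 = 0.386
R0 < 1, so the population is declining.

declining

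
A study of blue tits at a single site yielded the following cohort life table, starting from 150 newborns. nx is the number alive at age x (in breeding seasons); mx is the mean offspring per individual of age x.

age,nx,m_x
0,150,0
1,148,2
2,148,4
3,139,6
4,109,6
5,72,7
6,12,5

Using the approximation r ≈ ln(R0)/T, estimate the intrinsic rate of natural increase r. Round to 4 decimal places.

0.9230

lx = nx/n0 = nx/150: 1, 0.98667…, 0.98667…, 0.92667…, 0.72667…, 0.48, 0.08
R0 = Σ lx·mx = 0 + 1.97333… + 3.94667… + 5.56… + 4.36… + 3.36 + 0.4 = 19.6…
Σ x·lx·mx = 63.186667…; T = 63.186667…/19.6… = 3.22381…
r ≈ ln(R0)/T = ln(19.6…)/3.22381… = 0.922986… → 0.9230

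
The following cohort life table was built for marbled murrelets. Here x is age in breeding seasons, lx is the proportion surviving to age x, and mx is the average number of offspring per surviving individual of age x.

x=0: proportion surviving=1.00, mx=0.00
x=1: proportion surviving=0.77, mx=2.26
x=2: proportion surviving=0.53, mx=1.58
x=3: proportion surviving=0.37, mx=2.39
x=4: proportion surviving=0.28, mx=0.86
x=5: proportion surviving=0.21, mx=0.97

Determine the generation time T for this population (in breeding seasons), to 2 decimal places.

2.06

lx·mx: 0, 1.7402, 0.8374, 0.8843, 0.2408, 0.2037 → R0 = 3.9064
x·lx·mx: 0, 1.7402, 1.6748, 2.6529, 0.9632, 1.0185 → Σ = 8.0496
T = 8.0496 / 3.9064 = 2.060618… → 2.06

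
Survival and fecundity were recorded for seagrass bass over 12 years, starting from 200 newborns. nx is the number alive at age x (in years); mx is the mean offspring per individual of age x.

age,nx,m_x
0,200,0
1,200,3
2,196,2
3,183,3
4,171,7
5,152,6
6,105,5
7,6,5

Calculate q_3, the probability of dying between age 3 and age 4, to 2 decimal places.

lx = nx/n0 = nx/200: 1, 1, 0.98, 0.915, 0.855, 0.76, 0.525, 0.03
q_3 = (l_3 − l_4) / l_3 = (0.915 − 0.855) / 0.915
     = 0.06 / 0.915 = 0.065574… → 0.07

0.07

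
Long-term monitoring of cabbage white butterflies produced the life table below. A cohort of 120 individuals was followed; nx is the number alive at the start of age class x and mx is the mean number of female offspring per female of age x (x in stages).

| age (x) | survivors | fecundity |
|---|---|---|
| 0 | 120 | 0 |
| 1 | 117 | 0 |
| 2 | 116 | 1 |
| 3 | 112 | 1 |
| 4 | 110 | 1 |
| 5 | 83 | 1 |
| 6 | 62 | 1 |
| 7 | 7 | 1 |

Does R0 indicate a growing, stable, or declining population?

growing

lx = nx/n0 = nx/120: 1, 0.975, 0.96667…, 0.93333…, 0.91667…, 0.69167…, 0.51667…, 0.05833…
R0 = Σ lx·mx = 0 + 0 + 0.966667… + 0.933333… + 0.916667… + 0.691667… + 0.516667… + 0.058333… = 4.083333…
R0 > 1, so the population is growing.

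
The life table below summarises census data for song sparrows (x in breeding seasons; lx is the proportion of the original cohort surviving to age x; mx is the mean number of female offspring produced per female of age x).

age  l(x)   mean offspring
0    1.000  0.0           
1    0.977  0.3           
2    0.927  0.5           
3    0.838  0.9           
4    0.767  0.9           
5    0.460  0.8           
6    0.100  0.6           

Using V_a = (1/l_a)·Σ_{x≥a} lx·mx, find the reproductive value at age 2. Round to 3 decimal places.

2.520

lx·mx for x ≥ 2: 0.4635, 0.7542, 0.6903, 0.368, 0.06 → sum = 2.336
V_2 = 2.336 / l_2 = 2.336 / 0.927 = 2.519957… → 2.520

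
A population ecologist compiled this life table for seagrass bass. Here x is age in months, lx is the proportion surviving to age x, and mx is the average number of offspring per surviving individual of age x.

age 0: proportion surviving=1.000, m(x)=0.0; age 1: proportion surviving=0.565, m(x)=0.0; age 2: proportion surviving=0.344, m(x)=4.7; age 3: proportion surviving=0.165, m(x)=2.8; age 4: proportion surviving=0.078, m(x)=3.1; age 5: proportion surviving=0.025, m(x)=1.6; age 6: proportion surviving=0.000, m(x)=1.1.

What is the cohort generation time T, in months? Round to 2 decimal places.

2.45

lx·mx: 0, 0, 1.6168, 0.462, 0.2418, 0.04, 0 → R0 = 2.3606
x·lx·mx: 0, 0, 3.2336, 1.386, 0.9672, 0.2, 0 → Σ = 5.7868
T = 5.7868 / 2.3606 = 2.451411… → 2.45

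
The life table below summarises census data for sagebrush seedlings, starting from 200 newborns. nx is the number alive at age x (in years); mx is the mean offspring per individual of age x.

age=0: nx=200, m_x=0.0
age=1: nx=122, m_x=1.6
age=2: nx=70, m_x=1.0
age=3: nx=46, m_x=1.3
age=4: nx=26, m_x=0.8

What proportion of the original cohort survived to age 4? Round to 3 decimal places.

0.130

l_4 = n_4/n_0 = 26/200 = 0.13 → 0.130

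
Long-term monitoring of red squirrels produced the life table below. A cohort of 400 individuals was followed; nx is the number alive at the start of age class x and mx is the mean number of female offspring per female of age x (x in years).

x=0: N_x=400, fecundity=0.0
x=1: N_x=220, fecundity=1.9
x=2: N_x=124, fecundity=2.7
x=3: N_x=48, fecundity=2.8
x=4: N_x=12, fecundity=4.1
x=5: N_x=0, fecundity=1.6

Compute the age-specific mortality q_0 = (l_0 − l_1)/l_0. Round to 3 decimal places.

0.450

lx = nx/n0 = nx/400: 1, 0.55, 0.31, 0.12, 0.03, 0
q_0 = (l_0 − l_1) / l_0 = (1 − 0.55) / 1
     = 0.45 / 1 = 0.45 → 0.450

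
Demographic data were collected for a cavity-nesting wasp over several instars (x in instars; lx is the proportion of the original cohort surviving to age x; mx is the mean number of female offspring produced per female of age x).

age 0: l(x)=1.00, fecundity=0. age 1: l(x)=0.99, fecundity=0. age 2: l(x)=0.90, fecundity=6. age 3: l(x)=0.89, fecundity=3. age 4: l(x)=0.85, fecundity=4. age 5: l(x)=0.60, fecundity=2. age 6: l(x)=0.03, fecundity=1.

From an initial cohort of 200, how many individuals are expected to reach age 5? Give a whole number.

Expected survivors = N0 · l_5 = 200 × 0.60 = 120 → 120

120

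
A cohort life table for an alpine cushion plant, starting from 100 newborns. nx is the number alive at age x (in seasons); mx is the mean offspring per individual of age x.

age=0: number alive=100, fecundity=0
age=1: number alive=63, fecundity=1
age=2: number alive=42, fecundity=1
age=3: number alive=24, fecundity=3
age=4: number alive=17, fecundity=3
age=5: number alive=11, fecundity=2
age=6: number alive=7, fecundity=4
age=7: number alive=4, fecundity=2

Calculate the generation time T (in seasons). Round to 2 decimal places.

3.15

lx = nx/n0 = nx/100: 1, 0.63, 0.42, 0.24, 0.17, 0.11, 0.07, 0.04
lx·mx: 0, 0.63, 0.42, 0.72, 0.51, 0.22, 0.28, 0.08 → R0 = 2.86
x·lx·mx: 0, 0.63, 0.84, 2.16, 2.04, 1.1, 1.68, 0.56 → Σ = 9.01
T = 9.01 / 2.86 = 3.15035… → 3.15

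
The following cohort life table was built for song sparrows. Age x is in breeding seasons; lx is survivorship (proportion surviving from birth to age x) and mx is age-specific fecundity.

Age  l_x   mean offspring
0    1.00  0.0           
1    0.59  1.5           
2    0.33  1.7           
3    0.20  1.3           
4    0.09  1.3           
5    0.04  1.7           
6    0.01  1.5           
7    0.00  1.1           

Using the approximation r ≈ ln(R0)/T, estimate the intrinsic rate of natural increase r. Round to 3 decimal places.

0.334

R0 = Σ lx·mx = 0 + 0.885 + 0.561 + 0.26 + 0.117 + 0.068 + 0.015 + 0 = 1.906
Σ x·lx·mx = 3.685; T = 3.685/1.906 = 1.93337…
r ≈ ln(R0)/T = ln(1.906)/1.93337… = 0.33362… → 0.334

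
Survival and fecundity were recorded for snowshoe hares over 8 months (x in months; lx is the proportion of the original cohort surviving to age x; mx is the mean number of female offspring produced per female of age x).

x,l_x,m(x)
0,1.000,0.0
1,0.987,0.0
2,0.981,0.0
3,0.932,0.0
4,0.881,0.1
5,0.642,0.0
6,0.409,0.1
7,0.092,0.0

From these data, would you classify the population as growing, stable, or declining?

declining

R0 = Σ lx·mx = 0 + 0 + 0 + 0 + 0.0881 + 0 + 0.0409 + 0 = 0.129
R0 < 1, so the population is declining.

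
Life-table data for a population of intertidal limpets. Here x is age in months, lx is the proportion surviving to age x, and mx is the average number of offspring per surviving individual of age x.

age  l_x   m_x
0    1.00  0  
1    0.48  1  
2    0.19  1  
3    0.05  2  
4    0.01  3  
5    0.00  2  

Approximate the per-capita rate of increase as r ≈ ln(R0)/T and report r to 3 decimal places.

-0.139

R0 = Σ lx·mx = 0 + 0.48 + 0.19 + 0.1 + 0.03 + 0 = 0.8
Σ x·lx·mx = 1.28; T = 1.28/0.8 = 1.6
r ≈ ln(R0)/T = ln(0.8)/1.6 = -0.13946… → -0.139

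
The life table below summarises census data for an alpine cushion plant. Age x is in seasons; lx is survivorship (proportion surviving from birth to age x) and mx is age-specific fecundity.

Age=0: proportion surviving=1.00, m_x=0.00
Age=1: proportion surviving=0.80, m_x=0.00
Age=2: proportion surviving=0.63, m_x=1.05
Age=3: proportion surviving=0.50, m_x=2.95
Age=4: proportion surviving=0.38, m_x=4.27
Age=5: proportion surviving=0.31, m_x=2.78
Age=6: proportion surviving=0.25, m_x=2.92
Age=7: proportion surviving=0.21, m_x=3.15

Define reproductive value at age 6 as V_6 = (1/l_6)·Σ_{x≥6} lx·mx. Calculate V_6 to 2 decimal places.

lx·mx for x ≥ 6: 0.73, 0.6615 → sum = 1.3915
V_6 = 1.3915 / l_6 = 1.3915 / 0.25 = 5.566 → 5.57

5.57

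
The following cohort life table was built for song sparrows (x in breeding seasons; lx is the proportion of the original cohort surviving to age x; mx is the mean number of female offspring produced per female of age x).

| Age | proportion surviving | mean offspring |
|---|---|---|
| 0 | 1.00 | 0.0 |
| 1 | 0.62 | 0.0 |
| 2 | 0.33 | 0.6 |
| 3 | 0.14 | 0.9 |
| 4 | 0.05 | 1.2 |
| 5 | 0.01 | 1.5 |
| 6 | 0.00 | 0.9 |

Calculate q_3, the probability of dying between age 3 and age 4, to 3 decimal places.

0.643

q_3 = (l_3 − l_4) / l_3 = (0.14 − 0.05) / 0.14
     = 0.09 / 0.14 = 0.642857… → 0.643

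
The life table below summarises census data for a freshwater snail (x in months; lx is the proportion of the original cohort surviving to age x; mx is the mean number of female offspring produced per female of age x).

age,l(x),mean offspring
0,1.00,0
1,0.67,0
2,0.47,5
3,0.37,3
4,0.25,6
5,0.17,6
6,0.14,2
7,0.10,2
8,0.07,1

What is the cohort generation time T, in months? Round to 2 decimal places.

3.49

lx·mx: 0, 0, 2.35, 1.11, 1.5, 1.02, 0.28, 0.2, 0.07 → R0 = 6.53
x·lx·mx: 0, 0, 4.7, 3.33, 6, 5.1, 1.68, 1.4, 0.56 → Σ = 22.77
T = 22.77 / 6.53 = 3.486983… → 3.49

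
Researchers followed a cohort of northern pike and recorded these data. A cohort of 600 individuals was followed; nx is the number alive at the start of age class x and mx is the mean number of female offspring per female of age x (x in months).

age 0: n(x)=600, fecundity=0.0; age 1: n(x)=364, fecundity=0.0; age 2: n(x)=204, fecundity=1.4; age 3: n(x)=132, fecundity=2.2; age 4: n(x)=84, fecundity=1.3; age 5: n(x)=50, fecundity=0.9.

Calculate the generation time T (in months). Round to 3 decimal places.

2.882

lx = nx/n0 = nx/600: 1, 0.60667…, 0.34, 0.22, 0.14, 0.08333…
lx·mx: 0, 0, 0.476, 0.484, 0.182, 0.075… → R0 = 1.217…
x·lx·mx: 0, 0, 0.952, 1.452, 0.728, 0.375… → Σ = 3.507…
T = 3.507… / 1.217… = 2.881676… → 2.882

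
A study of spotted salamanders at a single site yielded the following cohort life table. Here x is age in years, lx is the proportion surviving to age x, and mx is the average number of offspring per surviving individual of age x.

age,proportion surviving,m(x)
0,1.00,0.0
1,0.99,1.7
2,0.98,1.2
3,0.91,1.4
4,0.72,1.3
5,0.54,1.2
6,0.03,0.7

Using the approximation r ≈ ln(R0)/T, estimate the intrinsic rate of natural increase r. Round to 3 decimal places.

0.670

R0 = Σ lx·mx = 0 + 1.683 + 1.176 + 1.274 + 0.936 + 0.648 + 0.021 = 5.738
Σ x·lx·mx = 14.967; T = 14.967/5.738 = 2.6084…
r ≈ ln(R0)/T = ln(5.738)/2.6084… = 0.6698… → 0.670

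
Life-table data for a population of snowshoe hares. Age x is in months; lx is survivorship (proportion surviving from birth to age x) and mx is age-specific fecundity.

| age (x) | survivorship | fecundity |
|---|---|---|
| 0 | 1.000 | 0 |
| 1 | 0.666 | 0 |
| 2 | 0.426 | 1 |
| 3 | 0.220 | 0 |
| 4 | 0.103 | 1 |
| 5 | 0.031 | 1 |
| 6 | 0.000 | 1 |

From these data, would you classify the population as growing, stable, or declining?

R0 = Σ lx·mx = 0 + 0 + 0.426 + 0 + 0.103 + 0.031 + 0 = 0.56
R0 < 1, so the population is declining.

declining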